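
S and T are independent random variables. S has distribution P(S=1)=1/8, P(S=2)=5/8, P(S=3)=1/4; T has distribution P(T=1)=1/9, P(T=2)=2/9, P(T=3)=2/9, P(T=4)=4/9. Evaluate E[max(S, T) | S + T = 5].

29/9

P(S + T = 5) = 1/4.
Summing max(S,T)·P(x,y) over outcomes with S + T = 5 gives 29/36.
E[max(S, T) | S + T = 5] = (29/36) / (1/4) = 29/9.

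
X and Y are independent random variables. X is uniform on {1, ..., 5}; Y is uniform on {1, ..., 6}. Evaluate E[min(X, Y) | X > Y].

2

Outcomes with X > Y: (2,1), (3,1), (3,2), (4,1), (4,2), (4,3), (5,1), (5,2), (5,3), (5,4), each with probability 1/30.
E[min(X, Y) | X > Y] = (1 + 1 + 2 + 1 + 2 + 3 + 1 + 2 + 3 + 4) / 10 = 2.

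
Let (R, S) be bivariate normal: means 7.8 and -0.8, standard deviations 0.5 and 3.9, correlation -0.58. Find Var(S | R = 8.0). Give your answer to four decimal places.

10.0934

Var(S | R=x) = (1 − ρ²)·σ_S².
Var(S | R=8.0) = (3.9)²·(1 − (-0.58)²) = 15.21·0.6636 = 10.0934.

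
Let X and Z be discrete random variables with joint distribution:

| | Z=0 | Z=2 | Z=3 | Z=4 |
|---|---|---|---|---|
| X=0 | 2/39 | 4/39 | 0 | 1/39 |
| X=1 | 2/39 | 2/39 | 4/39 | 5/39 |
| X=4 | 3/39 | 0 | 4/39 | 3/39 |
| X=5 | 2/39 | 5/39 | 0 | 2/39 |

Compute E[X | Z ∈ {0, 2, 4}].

P(Z ∈ {0, 2, 4}) = 31/39.
Summing X·P(X=x,Z=y) over the conditioning event gives 2.
E[X | Z ∈ {0, 2, 4}] = (2) / (31/39) = 78/31.

78/31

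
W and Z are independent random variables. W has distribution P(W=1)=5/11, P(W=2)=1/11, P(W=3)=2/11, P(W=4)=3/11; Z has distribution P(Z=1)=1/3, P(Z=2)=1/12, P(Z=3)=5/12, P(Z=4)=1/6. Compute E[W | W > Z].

79/22

P(W > Z) = 1/3.
Summing W·P(x,y) over outcomes with W > Z gives 79/66.
E[W | W > Z] = (79/66) / (1/3) = 79/22.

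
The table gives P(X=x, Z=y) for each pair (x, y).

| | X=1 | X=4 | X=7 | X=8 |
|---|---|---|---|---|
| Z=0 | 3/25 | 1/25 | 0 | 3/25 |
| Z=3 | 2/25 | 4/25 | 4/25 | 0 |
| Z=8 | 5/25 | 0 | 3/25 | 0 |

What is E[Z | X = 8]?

P(X = 8) = 3/25.
Summing Z·P(X=x,Z=y) over the conditioning event gives 0.
E[Z | X = 8] = (0) / (3/25) = 0.

0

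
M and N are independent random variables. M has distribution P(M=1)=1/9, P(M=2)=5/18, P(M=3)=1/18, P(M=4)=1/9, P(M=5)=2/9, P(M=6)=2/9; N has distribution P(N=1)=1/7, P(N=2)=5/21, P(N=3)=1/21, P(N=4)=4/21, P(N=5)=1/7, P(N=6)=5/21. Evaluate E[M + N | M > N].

1146/157

P(M > N) = 157/378.
Summing (M+N)·P(x,y) over outcomes with M > N gives 191/63.
E[M + N | M > N] = (191/63) / (157/378) = 1146/157.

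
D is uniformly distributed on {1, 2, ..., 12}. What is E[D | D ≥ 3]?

Given D ≥ 3, D is equally likely to be any of {3, 4, 5, 6, 7, 8, 9, 10, 11, 12}.
E[D | D ≥ 3] = (3 + 4 + 5 + 6 + 7 + 8 + 9 + 10 + 11 + 12) / 10 = 15/2.

15/2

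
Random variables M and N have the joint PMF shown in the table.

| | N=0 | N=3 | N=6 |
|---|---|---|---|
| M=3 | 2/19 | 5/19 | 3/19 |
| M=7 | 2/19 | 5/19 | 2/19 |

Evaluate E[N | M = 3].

P(M = 3) = 10/19.
Σ N·P over the event = 0·(2/19) + 3·(5/19) + 6·(3/19) = 33/19.
E[N | M = 3] = (33/19) / (10/19) = 33/10.

33/10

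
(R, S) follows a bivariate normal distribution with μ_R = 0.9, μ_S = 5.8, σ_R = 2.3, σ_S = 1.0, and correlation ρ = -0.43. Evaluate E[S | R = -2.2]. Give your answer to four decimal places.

6.3796

For a bivariate normal, E[S | R=x] = μ_S + ρ·(σ_S/σ_R)·(x − μ_R).
E[S | R=-2.2] = 5.8 + (-0.43)·(1.0/2.3)·(-2.2 − (0.9)) = 5.8 + (-0.18696)·(-3.1) = 6.3796.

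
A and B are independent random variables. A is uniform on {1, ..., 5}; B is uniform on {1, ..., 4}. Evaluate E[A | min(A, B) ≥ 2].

P(min(A, B) ≥ 2) = 3/5.
Summing A·P(x,y) over outcomes with min(A, B) ≥ 2 gives 21/10.
E[A | min(A, B) ≥ 2] = (21/10) / (3/5) = 7/2.

7/2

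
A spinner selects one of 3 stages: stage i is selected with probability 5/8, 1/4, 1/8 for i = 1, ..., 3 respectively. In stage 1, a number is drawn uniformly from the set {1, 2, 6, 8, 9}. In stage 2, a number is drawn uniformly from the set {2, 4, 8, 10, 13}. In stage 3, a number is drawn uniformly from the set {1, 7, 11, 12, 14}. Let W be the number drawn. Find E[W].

E[W | stage 1] = (1+2+6+8+9)/5 = 26/5.
E[W | stage 2] = (2+4+8+10+13)/5 = 37/5.
E[W | stage 3] = (1+7+11+12+14)/5 = 9.
E[W] = (5/8)·(26/5) + (1/4)·(37/5) + (1/8)·(9) = 249/40.

249/40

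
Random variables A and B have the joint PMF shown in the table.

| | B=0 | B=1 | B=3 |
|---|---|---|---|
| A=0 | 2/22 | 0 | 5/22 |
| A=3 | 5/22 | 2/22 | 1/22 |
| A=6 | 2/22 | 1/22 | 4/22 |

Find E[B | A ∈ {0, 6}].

2

P(A ∈ {0, 6}) = 7/11.
Σ B·P over the event = 0·(2/22) + 3·(5/22) + 0·(2/22) + 1·(1/22) + 3·(4/22) = 14/11.
E[B | A ∈ {0, 6}] = (14/11) / (7/11) = 2.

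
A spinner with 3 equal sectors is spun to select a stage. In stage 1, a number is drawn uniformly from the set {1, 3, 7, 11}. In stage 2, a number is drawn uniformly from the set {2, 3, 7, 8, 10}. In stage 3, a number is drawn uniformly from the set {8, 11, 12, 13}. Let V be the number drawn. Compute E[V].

E[V | stage 1] = (1+3+7+11)/4 = 11/2.
E[V | stage 2] = (2+3+7+8+10)/5 = 6.
E[V | stage 3] = (8+11+12+13)/4 = 11.
By the law of total expectation,
E[V] = (1/3)·(11/2) + (1/3)·(6) + (1/3)·(11) = 15/2.

15/2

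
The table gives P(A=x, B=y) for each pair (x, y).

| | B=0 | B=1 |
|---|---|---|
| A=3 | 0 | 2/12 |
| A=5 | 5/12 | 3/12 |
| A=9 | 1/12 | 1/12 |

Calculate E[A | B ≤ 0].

17/3

P(B ≤ 0) = 1/2.
Σ A·P over the event = 5·(5/12) + 9·(1/12) = 17/6.
E[A | B ≤ 0] = (17/6) / (1/2) = 17/3.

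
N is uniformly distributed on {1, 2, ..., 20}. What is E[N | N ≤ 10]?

11/2

Given N ≤ 10, N is equally likely to be any of {1, 2, 3, 4, 5, 6, 7, 8, 9, 10}.
E[N | N ≤ 10] = (1 + 2 + 3 + 4 + 5 + 6 + 7 + 8 + 9 + 10) / 10 = 11/2.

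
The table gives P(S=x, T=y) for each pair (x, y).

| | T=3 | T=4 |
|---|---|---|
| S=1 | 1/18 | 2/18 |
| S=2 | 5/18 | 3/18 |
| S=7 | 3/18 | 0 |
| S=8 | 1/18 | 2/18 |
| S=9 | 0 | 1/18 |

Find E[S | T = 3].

4

P(T = 3) = 5/9.
Σ S·P over the event = 1·(1/18) + 2·(5/18) + 7·(3/18) + 8·(1/18) = 20/9.
E[S | T = 3] = (20/9) / (5/9) = 4.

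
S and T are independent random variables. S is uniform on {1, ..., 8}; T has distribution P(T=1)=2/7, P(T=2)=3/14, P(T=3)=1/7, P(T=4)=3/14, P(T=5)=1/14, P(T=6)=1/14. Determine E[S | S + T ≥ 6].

P(S + T ≥ 6) = 5/7.
Summing S·P(x,y) over outcomes with S + T ≥ 6 gives 437/112.
E[S | S + T ≥ 6] = (437/112) / (5/7) = 437/80.

437/80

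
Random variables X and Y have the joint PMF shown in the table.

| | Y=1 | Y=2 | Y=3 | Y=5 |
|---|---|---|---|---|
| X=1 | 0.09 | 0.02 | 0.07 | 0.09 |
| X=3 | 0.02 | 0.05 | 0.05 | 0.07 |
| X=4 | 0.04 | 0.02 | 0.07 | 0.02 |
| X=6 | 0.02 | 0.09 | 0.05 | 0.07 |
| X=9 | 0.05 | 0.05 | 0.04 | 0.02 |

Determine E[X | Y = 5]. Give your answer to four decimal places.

3.6296

P(Y = 5) = 0.27.
Σ X·P over the event = 1·(0.09) + 3·(0.07) + 4·(0.02) + 6·(0.07) + 9·(0.02) = 0.98.
E[X | Y = 5] = (0.98) / (0.27) = 3.6296.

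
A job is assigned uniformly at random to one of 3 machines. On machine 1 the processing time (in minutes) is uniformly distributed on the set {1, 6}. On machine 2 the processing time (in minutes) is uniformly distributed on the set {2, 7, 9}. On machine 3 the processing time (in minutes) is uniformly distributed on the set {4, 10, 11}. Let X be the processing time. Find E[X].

107/18

E[X | machine 1] = (1+6)/2 = 7/2.
E[X | machine 2] = (2+7+9)/3 = 6.
E[X | machine 3] = (4+10+11)/3 = 25/3.
E[X] = (1/3)·(7/2) + (1/3)·(6) + (1/3)·(25/3) = 107/18.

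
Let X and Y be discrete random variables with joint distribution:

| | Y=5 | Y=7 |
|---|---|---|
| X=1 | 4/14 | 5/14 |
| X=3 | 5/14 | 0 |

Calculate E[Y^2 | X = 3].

25

P(X = 3) = 5/14.
Σ Y^2·P over the event = 25·(5/14) = 125/14.
E[Y^2 | X = 3] = (125/14) / (5/14) = 25.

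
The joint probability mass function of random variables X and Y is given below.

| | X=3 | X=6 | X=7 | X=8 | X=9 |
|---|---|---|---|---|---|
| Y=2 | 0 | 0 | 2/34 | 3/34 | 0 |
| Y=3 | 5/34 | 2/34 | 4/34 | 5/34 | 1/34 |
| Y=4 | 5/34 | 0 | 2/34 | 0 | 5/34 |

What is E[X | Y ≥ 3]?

178/29

P(Y ≥ 3) = 29/34.
Σ X·P over the event = 3·(5/34) + 3·(5/34) + 6·(2/34) + 7·(4/34) + 7·(2/34) + 8·(5/34) + 9·(1/34) + 9·(5/34) = 89/17.
E[X | Y ≥ 3] = (89/17) / (29/34) = 178/29.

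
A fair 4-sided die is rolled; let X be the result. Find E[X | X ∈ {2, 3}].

5/2

P(X ∈ {2, 3}) = 1/2.
Σ over the event: 2·1/4 + 3·1/4 = 5/4.
E[X | X ∈ {2, 3}] = (5/4) / (1/2) = 5/2.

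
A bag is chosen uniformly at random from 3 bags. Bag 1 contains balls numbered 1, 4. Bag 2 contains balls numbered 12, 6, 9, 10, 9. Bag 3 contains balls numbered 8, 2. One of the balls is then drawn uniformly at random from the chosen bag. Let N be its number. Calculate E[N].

167/30

E[N | bag 1] = (1+4)/2 = 5/2.
E[N | bag 2] = (12+6+9+10+9)/5 = 46/5.
E[N | bag 3] = (8+2)/2 = 5.
By the law of total expectation,
E[N] = (1/3)·(5/2) + (1/3)·(46/5) + (1/3)·(5) = 167/30.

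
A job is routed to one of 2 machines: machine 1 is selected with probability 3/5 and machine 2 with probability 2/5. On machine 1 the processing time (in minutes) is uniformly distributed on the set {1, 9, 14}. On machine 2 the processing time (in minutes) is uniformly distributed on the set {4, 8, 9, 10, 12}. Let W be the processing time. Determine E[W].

E[W | machine 1] = (1+9+14)/3 = 8.
E[W | machine 2] = (4+8+9+10+12)/5 = 43/5.
E[W] = (3/5)·(8) + (2/5)·(43/5) = 206/25.

206/25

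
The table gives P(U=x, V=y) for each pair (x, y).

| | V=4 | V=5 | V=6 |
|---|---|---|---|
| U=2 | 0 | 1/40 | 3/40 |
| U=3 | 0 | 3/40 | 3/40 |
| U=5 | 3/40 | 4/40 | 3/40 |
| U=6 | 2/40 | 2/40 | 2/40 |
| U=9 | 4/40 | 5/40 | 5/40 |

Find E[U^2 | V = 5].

608/15

P(V = 5) = 3/8.
Σ U^2·P over the event = 4·(1/40) + 9·(3/40) + 25·(4/40) + 36·(2/40) + 81·(5/40) = 76/5.
E[U^2 | V = 5] = (76/5) / (3/8) = 608/15.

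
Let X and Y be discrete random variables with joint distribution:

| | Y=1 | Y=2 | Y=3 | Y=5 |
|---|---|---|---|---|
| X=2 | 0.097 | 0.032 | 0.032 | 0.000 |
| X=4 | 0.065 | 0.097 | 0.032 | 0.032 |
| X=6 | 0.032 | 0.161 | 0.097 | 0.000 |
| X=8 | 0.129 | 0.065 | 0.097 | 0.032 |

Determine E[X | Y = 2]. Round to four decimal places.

5.4592

P(Y = 2) = 0.355.
Σ X·P over the event = 2·(0.032) + 4·(0.097) + 6·(0.161) + 8·(0.065) = 1.938.
E[X | Y = 2] = (1.938) / (0.355) = 5.4592.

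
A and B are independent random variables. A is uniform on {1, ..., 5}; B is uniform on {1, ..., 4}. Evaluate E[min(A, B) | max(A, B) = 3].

Outcomes with max(A, B) = 3: (1,3), (2,3), (3,1), (3,2), (3,3), each with probability 1/20.
E[min(A, B) | max(A, B) = 3] = (1 + 2 + 1 + 2 + 3) / 5 = 9/5.

9/5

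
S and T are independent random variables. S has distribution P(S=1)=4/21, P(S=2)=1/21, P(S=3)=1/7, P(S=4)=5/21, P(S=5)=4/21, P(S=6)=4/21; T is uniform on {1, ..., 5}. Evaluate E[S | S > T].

P(S > T) = 58/105.
Summing S·P(x,y) over outcomes with S > T gives 8/3.
E[S | S > T] = (8/3) / (58/105) = 140/29.

140/29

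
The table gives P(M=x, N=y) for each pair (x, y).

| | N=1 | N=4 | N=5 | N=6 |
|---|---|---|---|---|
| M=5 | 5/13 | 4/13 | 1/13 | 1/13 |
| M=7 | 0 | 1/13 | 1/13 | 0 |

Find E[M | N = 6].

5

P(N = 6) = 1/13.
Σ M·P over the event = 5·(1/13) = 5/13.
E[M | N = 6] = (5/13) / (1/13) = 5.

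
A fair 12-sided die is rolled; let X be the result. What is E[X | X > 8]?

21/2

Given X > 8, X is equally likely to be any of {9, 10, 11, 12}.
E[X | X > 8] = (9 + 10 + 11 + 12) / 4 = 21/2.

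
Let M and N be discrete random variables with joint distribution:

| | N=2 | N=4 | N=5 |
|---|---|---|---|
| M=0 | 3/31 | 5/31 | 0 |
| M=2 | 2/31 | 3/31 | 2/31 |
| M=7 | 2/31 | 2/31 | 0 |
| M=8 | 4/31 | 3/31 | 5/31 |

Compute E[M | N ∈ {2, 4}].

P(N ∈ {2, 4}) = 24/31.
Σ M·P over the event = 0·(3/31) + 0·(5/31) + 2·(2/31) + 2·(3/31) + 7·(2/31) + 7·(2/31) + 8·(4/31) + 8·(3/31) = 94/31.
E[M | N ∈ {2, 4}] = (94/31) / (24/31) = 47/12.

47/12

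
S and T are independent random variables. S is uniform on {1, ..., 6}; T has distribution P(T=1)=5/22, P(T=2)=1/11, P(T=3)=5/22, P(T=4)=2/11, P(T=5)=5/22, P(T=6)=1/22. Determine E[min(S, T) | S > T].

143/61

P(S > T) = 61/132.
Summing min(S,T)·P(x,y) over outcomes with S > T gives 13/12.
E[min(S, T) | S > T] = (13/12) / (61/132) = 143/61.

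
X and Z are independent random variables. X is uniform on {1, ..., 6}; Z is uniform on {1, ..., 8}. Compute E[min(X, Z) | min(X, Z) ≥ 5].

43/8

Outcomes with min(X, Z) ≥ 5: (5,5), (5,6), (5,7), (5,8), (6,5), (6,6), (6,7), (6,8), each with probability 1/48.
E[min(X, Z) | min(X, Z) ≥ 5] = (5 + 5 + 5 + 5 + 5 + 6 + 6 + 6) / 8 = 43/8.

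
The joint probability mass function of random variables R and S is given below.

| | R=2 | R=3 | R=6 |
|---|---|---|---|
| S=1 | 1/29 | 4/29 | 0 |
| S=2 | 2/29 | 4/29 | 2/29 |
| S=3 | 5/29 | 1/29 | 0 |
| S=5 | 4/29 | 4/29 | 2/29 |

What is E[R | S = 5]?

P(S = 5) = 10/29.
Σ R·P over the event = 2·(4/29) + 3·(4/29) + 6·(2/29) = 32/29.
E[R | S = 5] = (32/29) / (10/29) = 16/5.

16/5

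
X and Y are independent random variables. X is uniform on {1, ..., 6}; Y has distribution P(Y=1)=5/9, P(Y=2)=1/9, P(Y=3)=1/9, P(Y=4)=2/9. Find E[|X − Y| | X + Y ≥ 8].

5/3

P(X + Y ≥ 8) = 1/6.
Summing |X−Y|·P(x,y) over outcomes with X + Y ≥ 8 gives 5/18.
E[|X − Y| | X + Y ≥ 8] = (5/18) / (1/6) = 5/3.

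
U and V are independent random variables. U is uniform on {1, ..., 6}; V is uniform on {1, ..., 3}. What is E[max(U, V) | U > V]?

53/12

P(U > V) = 2/3.
Summing max(U,V)·P(x,y) over outcomes with U > V gives 53/18.
E[max(U, V) | U > V] = (53/18) / (2/3) = 53/12.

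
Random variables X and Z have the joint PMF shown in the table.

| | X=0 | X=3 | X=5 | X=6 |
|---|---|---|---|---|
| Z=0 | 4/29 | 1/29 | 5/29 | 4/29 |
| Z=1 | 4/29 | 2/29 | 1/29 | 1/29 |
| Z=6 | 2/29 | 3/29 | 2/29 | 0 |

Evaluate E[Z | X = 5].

13/8

P(X = 5) = 8/29.
Σ Z·P over the event = 0·(5/29) + 1·(1/29) + 6·(2/29) = 13/29.
E[Z | X = 5] = (13/29) / (8/29) = 13/8.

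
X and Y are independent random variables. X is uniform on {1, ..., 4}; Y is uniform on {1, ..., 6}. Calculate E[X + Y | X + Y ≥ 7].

P(X + Y ≥ 7) = 5/12.
Summing (X+Y)·P(x,y) over outcomes with X + Y ≥ 7 gives 10/3.
E[X + Y | X + Y ≥ 7] = (10/3) / (5/12) = 8.

8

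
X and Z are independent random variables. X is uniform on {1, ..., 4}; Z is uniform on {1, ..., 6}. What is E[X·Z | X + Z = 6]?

P(X + Z = 6) = 1/6.
Summing XZ·P(x,y) over outcomes with X + Z = 6 gives 5/4.
E[X·Z | X + Z = 6] = (5/4) / (1/6) = 15/2.

15/2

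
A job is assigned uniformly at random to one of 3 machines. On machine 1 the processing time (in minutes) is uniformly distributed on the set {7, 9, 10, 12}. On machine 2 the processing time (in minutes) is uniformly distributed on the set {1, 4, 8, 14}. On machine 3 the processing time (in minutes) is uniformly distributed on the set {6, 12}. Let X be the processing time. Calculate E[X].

E[X | machine 1] = (7+9+10+12)/4 = 19/2.
E[X | machine 2] = (1+4+8+14)/4 = 27/4.
E[X | machine 3] = (6+12)/2 = 9.
E[X] = (1/3)·(19/2) + (1/3)·(27/4) + (1/3)·(9) = 101/12.

101/12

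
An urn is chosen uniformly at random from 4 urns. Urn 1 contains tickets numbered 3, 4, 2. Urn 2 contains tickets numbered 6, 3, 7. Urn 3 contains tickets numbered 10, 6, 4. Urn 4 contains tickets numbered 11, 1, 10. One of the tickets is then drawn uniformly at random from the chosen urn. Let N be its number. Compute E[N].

67/12

E[N | urn 1] = (3+4+2)/3 = 3.
E[N | urn 2] = (6+3+7)/3 = 16/3.
E[N | urn 3] = (10+6+4)/3 = 20/3.
E[N | urn 4] = (11+1+10)/3 = 22/3.
E[N] = (1/4)·(3) + (1/4)·(16/3) + (1/4)·(20/3) + (1/4)·(22/3) = 67/12.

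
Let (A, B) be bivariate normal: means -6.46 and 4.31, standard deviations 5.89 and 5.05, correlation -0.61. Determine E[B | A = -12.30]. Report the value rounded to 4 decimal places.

E[B | A=x] = μ_B + ρ(σ_B/σ_A)(x − μ_A) for jointly normal variables.
E[B | A=-12.30] = 4.31 + (-0.61)·(5.05/5.89)·(-12.30 − (-6.46)) = 4.31 + (-0.523005)·(-5.84) = 7.3643.

7.3643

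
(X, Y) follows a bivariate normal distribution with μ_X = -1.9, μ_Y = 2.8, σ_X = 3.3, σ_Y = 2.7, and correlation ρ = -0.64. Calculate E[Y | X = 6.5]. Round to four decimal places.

E[Y | X=x] = μ_Y + ρ(σ_Y/σ_X)(x − μ_X) for jointly normal variables.
E[Y | X=6.5] = 2.8 + (-0.64)·(2.7/3.3)·(6.5 − (-1.9)) = 2.8 + (-0.523636)·(8.4) = -1.5985.

-1.5985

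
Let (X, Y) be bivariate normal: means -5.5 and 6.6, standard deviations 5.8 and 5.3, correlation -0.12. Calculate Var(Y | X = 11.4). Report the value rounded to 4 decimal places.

27.6855

For a bivariate normal, Var(Y | X=x) = σ_Y²(1 − ρ²).
Var(Y | X=11.4) = (5.3)²·(1 − (-0.12)²) = 28.09·0.9856 = 27.6855.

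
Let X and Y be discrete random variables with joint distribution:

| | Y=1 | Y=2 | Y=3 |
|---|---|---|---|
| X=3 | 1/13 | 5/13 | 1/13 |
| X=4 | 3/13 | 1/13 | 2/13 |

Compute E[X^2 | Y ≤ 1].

P(Y ≤ 1) = 4/13.
Summing X^2·P(X=x,Y=y) over the conditioning event gives 57/13.
E[X^2 | Y ≤ 1] = (57/13) / (4/13) = 57/4.

57/4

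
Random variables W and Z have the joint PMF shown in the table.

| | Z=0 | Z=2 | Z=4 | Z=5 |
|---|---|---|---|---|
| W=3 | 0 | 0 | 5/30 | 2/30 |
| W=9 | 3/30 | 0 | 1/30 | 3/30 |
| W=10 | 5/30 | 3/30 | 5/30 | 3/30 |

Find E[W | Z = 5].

P(Z = 5) = 4/15.
Σ W·P over the event = 3·(2/30) + 9·(3/30) + 10·(3/30) = 21/10.
E[W | Z = 5] = (21/10) / (4/15) = 63/8.

63/8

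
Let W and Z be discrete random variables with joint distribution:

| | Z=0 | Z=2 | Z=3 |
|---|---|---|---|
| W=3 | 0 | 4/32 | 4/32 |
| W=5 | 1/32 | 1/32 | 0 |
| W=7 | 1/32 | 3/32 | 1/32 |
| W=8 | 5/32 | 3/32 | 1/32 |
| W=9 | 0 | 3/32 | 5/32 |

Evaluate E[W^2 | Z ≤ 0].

394/7

P(Z ≤ 0) = 7/32.
Summing W^2·P(W=x,Z=y) over the conditioning event gives 197/16.
E[W^2 | Z ≤ 0] = (197/16) / (7/32) = 394/7.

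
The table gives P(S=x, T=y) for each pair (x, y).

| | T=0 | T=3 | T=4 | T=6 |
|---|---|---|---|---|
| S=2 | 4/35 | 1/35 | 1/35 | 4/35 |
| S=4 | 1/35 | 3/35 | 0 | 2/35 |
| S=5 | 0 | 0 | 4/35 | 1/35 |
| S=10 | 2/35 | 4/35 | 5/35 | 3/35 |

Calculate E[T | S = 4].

P(S = 4) = 6/35.
Σ T·P over the event = 0·(1/35) + 3·(3/35) + 6·(2/35) = 3/5.
E[T | S = 4] = (3/5) / (6/35) = 7/2.

7/2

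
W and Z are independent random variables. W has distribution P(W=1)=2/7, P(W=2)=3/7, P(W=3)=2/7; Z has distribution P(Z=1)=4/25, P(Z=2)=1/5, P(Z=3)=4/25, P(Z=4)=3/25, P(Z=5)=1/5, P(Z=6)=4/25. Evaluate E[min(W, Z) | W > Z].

P(W > Z) = 6/35.
Summing min(W,Z)·P(x,y) over outcomes with W > Z gives 8/35.
E[min(W, Z) | W > Z] = (8/35) / (6/35) = 4/3.

4/3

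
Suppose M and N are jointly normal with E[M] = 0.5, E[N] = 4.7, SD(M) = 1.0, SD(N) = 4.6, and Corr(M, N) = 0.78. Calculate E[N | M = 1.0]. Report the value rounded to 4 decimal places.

6.4940

E[N | M=x] = μ_N + ρ(σ_N/σ_M)(x − μ_M) for jointly normal variables.
E[N | M=1.0] = 4.7 + (0.78)·(4.6/1.0)·(1.0 − (0.5)) = 4.7 + (3.588)·(0.5) = 6.4940.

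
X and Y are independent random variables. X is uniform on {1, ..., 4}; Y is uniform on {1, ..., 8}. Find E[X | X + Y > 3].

76/29

P(X + Y > 3) = 29/32.
Summing X·P(x,y) over outcomes with X + Y > 3 gives 19/8.
E[X | X + Y > 3] = (19/8) / (29/32) = 76/29.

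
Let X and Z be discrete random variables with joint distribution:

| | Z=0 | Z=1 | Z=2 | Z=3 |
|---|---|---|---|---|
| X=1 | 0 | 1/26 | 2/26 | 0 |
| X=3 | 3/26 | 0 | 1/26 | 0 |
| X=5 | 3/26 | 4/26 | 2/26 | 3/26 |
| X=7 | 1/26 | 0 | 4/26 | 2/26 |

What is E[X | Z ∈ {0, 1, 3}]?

P(Z ∈ {0, 1, 3}) = 17/26.
Summing X·P(X=x,Z=y) over the conditioning event gives 81/26.
E[X | Z ∈ {0, 1, 3}] = (81/26) / (17/26) = 81/17.

81/17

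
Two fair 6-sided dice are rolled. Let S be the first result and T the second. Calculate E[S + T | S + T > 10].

P(S + T > 10) = 1/12.
Summing (S+T)·P(x,y) over outcomes with S + T > 10 gives 17/18.
E[S + T | S + T > 10] = (17/18) / (1/12) = 34/3.

34/3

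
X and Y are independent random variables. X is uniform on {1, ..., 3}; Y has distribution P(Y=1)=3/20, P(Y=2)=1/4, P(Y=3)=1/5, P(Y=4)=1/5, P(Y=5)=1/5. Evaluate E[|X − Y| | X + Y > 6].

2

P(X + Y > 6) = 1/5.
Summing |X−Y|·P(x,y) over outcomes with X + Y > 6 gives 2/5.
E[|X − Y| | X + Y > 6] = (2/5) / (1/5) = 2.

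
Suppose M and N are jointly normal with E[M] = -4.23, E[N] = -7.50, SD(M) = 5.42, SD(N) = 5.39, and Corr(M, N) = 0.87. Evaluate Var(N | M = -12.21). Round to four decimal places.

7.0626

The conditional variance in a bivariate normal is σ_N²(1 − ρ²), independent of x.
Var(N | M=-12.21) = (5.39)²·(1 − (0.87)²) = 29.0521·0.2431 = 7.0626.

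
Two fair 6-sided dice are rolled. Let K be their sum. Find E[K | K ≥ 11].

34/3

P(K ≥ 11) = 1/12.
Σ over the event: 11·1/18 + 12·1/36 = 17/18.
E[K | K ≥ 11] = (17/18) / (1/12) = 34/3.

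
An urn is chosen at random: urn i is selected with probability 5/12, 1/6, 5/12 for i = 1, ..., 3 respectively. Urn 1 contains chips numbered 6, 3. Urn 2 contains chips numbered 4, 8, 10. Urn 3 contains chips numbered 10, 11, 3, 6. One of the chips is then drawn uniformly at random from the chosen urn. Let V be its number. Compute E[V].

56/9

E[V | urn 1] = (6+3)/2 = 9/2.
E[V | urn 2] = (4+8+10)/3 = 22/3.
E[V | urn 3] = (10+11+3+6)/4 = 15/2.
E[V] = (5/12)·(9/2) + (1/6)·(22/3) + (5/12)·(15/2) = 56/9.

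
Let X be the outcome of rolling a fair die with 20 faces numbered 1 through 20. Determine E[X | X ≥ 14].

Given X ≥ 14, X is equally likely to be any of {14, 15, 16, 17, 18, 19, 20}.
E[X | X ≥ 14] = (14 + 15 + 16 + 17 + 18 + 19 + 20) / 7 = 17.

17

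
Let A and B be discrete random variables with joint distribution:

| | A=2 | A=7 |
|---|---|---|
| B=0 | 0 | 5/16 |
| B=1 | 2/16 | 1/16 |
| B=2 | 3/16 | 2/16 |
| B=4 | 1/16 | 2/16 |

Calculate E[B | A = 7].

13/10

P(A = 7) = 5/8.
Σ B·P over the event = 0·(5/16) + 1·(1/16) + 2·(2/16) + 4·(2/16) = 13/16.
E[B | A = 7] = (13/16) / (5/8) = 13/10.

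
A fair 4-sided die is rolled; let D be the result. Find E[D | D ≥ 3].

Given D ≥ 3, D is equally likely to be any of {3, 4}.
E[D | D ≥ 3] = (3 + 4) / 2 = 7/2.

7/2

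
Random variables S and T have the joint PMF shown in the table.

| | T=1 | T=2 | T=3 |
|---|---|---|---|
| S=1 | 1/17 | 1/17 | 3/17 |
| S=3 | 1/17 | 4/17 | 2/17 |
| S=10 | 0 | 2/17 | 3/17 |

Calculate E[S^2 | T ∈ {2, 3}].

186/5

P(T ∈ {2, 3}) = 15/17.
Σ S^2·P over the event = 1·(1/17) + 1·(3/17) + 9·(4/17) + 9·(2/17) + 100·(2/17) + 100·(3/17) = 558/17.
E[S^2 | T ∈ {2, 3}] = (558/17) / (15/17) = 186/5.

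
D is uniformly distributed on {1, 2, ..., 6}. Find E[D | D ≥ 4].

5

Given D ≥ 4, D is equally likely to be any of {4, 5, 6}.
E[D | D ≥ 4] = (4 + 5 + 6) / 3 = 5.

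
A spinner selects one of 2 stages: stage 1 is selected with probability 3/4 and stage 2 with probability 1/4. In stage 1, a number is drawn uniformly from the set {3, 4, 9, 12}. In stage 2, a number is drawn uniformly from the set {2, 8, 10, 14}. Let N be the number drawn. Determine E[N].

E[N | stage 1] = (3+4+9+12)/4 = 7.
E[N | stage 2] = (2+8+10+14)/4 = 17/2.
E[N] = (3/4)·(7) + (1/4)·(17/2) = 59/8.

59/8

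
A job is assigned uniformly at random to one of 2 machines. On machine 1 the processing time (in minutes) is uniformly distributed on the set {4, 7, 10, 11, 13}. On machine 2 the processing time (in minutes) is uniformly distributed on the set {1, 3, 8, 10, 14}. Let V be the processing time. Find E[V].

E[V | machine 1] = (4+7+10+11+13)/5 = 9.
E[V | machine 2] = (1+3+8+10+14)/5 = 36/5.
By the law of total expectation,
E[V] = (1/2)·(9) + (1/2)·(36/5) = 81/10.

81/10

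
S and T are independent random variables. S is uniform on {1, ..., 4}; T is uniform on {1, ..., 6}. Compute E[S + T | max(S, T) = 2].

10/3

Outcomes with max(S, T) = 2: (1,2), (2,1), (2,2), each with probability 1/24.
E[S + T | max(S, T) = 2] = (3 + 3 + 4) / 3 = 10/3.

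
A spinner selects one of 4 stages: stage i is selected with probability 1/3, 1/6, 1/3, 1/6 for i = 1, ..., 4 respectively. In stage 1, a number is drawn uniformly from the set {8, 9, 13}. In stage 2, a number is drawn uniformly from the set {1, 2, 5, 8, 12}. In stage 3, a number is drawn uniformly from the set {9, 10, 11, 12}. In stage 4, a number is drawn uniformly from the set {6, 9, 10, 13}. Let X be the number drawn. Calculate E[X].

E[X | stage 1] = (8+9+13)/3 = 10.
E[X | stage 2] = (1+2+5+8+12)/5 = 28/5.
E[X | stage 3] = (9+10+11+12)/4 = 21/2.
E[X | stage 4] = (6+9+10+13)/4 = 19/2.
By the law of total expectation,
E[X] = (1/3)·(10) + (1/6)·(28/5) + (1/3)·(21/2) + (1/6)·(19/2) = 187/20.

187/20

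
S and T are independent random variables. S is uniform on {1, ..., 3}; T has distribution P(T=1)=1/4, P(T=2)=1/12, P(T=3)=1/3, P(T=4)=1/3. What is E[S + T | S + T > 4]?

121/21

P(S + T > 4) = 7/12.
Summing (S+T)·P(x,y) over outcomes with S + T > 4 gives 121/36.
E[S + T | S + T > 4] = (121/36) / (7/12) = 121/21.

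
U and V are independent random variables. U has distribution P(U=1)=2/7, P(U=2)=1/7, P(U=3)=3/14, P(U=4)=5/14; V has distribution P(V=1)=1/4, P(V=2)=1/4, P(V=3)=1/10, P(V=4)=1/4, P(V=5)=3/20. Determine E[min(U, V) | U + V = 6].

P(U + V = 6) = 53/280.
Summing min(U,V)·P(x,y) over outcomes with U + V = 6 gives 5/14.
E[min(U, V) | U + V = 6] = (5/14) / (53/280) = 100/53.

100/53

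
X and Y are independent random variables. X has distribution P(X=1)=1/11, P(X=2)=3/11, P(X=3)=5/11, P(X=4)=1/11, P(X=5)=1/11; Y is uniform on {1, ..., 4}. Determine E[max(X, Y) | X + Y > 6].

43/10

P(X + Y > 6) = 5/22.
Summing max(X,Y)·P(x,y) over outcomes with X + Y > 6 gives 43/44.
E[max(X, Y) | X + Y > 6] = (43/44) / (5/22) = 43/10.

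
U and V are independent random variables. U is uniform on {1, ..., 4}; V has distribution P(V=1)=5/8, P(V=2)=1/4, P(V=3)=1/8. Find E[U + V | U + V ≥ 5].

65/12

P(U + V ≥ 5) = 3/8.
Summing (U+V)·P(x,y) over outcomes with U + V ≥ 5 gives 65/32.
E[U + V | U + V ≥ 5] = (65/32) / (3/8) = 65/12.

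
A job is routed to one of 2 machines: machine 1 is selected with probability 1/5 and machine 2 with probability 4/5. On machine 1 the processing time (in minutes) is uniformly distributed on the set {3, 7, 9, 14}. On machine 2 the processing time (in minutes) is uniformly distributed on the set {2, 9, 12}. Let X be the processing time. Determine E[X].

467/60

E[X | machine 1] = (3+7+9+14)/4 = 33/4.
E[X | machine 2] = (2+9+12)/3 = 23/3.
By the law of total expectation,
E[X] = (1/5)·(33/4) + (4/5)·(23/3) = 467/60.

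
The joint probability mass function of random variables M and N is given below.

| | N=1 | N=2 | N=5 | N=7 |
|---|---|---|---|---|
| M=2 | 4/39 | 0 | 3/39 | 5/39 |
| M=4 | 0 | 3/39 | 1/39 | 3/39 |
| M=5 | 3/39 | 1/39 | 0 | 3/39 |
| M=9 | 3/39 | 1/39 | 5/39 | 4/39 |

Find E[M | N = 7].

73/15

P(N = 7) = 5/13.
Σ M·P over the event = 2·(5/39) + 4·(3/39) + 5·(3/39) + 9·(4/39) = 73/39.
E[M | N = 7] = (73/39) / (5/13) = 73/15.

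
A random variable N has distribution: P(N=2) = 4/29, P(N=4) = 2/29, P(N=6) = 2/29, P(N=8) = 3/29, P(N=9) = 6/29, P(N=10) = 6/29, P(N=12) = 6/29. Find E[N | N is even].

8

P(N is even) = 23/29.
Σ over the event: 2·4/29 + 4·2/29 + 6·2/29 + 8·3/29 + 10·6/29 + 12·6/29 = 184/29.
E[N | N is even] = (184/29) / (23/29) = 8.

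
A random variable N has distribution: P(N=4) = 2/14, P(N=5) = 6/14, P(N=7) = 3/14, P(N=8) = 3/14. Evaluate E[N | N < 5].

P(N < 5) = 1/7.
Σ over the event: 4·1/7 = 4/7.
E[N | N < 5] = (4/7) / (1/7) = 4.

4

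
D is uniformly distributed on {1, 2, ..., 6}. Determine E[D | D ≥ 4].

Given D ≥ 4, D is equally likely to be any of {4, 5, 6}.
E[D | D ≥ 4] = (4 + 5 + 6) / 3 = 5.

5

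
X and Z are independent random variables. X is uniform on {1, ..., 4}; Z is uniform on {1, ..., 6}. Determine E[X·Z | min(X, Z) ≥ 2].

P(min(X, Z) ≥ 2) = 5/8.
Summing XZ·P(x,y) over outcomes with min(X, Z) ≥ 2 gives 15/2.
E[X·Z | min(X, Z) ≥ 2] = (15/2) / (5/8) = 12.

12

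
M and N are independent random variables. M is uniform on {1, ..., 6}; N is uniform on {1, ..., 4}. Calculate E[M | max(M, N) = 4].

P(max(M, N) = 4) = 7/24.
Summing M·P(x,y) over outcomes with max(M, N) = 4 gives 11/12.
E[M | max(M, N) = 4] = (11/12) / (7/24) = 22/7.

22/7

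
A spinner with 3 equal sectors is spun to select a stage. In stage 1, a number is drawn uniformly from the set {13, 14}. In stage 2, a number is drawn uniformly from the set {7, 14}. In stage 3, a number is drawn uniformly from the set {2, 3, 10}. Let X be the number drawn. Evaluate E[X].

E[X | stage 1] = (13+14)/2 = 27/2.
E[X | stage 2] = (7+14)/2 = 21/2.
E[X | stage 3] = (2+3+10)/3 = 5.
By the law of total expectation,
E[X] = (1/3)·(27/2) + (1/3)·(21/2) + (1/3)·(5) = 29/3.

29/3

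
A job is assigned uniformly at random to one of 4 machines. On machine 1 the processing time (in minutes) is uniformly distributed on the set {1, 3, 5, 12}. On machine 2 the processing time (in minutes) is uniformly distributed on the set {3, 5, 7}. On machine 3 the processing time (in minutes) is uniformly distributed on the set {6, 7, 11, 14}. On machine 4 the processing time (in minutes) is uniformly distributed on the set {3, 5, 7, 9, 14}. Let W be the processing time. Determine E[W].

E[W | machine 1] = (1+3+5+12)/4 = 21/4.
E[W | machine 2] = (3+5+7)/3 = 5.
E[W | machine 3] = (6+7+11+14)/4 = 19/2.
E[W | machine 4] = (3+5+7+9+14)/5 = 38/5.
By the law of total expectation,
E[W] = (1/4)·(21/4) + (1/4)·(5) + (1/4)·(19/2) + (1/4)·(38/5) = 547/80.

547/80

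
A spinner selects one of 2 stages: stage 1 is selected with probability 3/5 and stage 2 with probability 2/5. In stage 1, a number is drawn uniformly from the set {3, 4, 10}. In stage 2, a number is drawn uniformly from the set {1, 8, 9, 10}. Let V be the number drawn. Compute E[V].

31/5

E[V | stage 1] = (3+4+10)/3 = 17/3.
E[V | stage 2] = (1+8+9+10)/4 = 7.
E[V] = (3/5)·(17/3) + (2/5)·(7) = 31/5.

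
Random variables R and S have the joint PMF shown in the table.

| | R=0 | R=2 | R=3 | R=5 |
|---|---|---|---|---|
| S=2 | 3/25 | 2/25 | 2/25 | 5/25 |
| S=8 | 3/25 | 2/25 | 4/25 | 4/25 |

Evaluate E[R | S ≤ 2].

35/12

P(S ≤ 2) = 12/25.
Summing R·P(R=x,S=y) over the conditioning event gives 7/5.
E[R | S ≤ 2] = (7/5) / (12/25) = 35/12.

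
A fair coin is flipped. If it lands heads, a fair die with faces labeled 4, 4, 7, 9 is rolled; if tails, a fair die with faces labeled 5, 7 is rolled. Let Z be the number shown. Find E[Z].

E[Z | heads] = (4+4+7+9)/4 = 6.
E[Z | tails] = (5+7)/2 = 6.
By the law of total expectation,
E[Z] = (1/2)·(6) + (1/2)·(6) = 6.

6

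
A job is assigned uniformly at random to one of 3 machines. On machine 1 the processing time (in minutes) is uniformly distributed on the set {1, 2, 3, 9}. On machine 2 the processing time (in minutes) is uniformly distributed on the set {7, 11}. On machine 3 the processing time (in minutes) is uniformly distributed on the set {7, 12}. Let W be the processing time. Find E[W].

E[W | machine 1] = (1+2+3+9)/4 = 15/4.
E[W | machine 2] = (7+11)/2 = 9.
E[W | machine 3] = (7+12)/2 = 19/2.
E[W] = (1/3)·(15/4) + (1/3)·(9) + (1/3)·(19/2) = 89/12.

89/12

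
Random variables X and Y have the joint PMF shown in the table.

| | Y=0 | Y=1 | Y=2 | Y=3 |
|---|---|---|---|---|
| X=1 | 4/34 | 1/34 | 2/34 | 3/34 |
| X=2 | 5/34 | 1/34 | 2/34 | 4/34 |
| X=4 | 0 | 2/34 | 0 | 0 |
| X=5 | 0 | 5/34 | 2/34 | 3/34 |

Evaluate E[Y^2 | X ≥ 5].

P(X ≥ 5) = 5/17.
Σ Y^2·P over the event = 1·(5/34) + 4·(2/34) + 9·(3/34) = 20/17.
E[Y^2 | X ≥ 5] = (20/17) / (5/17) = 4.

4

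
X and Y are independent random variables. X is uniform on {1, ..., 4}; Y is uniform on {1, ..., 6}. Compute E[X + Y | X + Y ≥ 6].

P(X + Y ≥ 6) = 7/12.
Summing (X+Y)·P(x,y) over outcomes with X + Y ≥ 6 gives 13/3.
E[X + Y | X + Y ≥ 6] = (13/3) / (7/12) = 52/7.

52/7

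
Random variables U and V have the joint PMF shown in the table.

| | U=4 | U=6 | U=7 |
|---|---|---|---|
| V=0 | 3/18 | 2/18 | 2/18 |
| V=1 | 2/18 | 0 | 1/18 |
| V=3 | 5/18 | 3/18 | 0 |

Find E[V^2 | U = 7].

P(U = 7) = 1/6.
Σ V^2·P over the event = 0·(2/18) + 1·(1/18) = 1/18.
E[V^2 | U = 7] = (1/18) / (1/6) = 1/3.

1/3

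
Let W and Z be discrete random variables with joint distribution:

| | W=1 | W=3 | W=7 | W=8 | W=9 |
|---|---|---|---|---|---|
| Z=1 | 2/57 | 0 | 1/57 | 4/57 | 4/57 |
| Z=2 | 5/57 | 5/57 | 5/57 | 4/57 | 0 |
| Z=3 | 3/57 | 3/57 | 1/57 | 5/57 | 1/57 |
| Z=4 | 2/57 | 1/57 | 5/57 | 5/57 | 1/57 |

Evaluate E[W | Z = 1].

P(Z = 1) = 11/57.
Summing W·P(W=x,Z=y) over the conditioning event gives 77/57.
E[W | Z = 1] = (77/57) / (11/57) = 7.

7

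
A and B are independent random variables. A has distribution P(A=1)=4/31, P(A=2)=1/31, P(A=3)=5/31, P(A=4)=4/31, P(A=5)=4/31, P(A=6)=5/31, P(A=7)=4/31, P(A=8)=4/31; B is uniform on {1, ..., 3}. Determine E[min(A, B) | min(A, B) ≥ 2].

67/27

P(min(A, B) ≥ 2) = 18/31.
Summing min(A,B)·P(x,y) over outcomes with min(A, B) ≥ 2 gives 134/93.
E[min(A, B) | min(A, B) ≥ 2] = (134/93) / (18/31) = 67/27.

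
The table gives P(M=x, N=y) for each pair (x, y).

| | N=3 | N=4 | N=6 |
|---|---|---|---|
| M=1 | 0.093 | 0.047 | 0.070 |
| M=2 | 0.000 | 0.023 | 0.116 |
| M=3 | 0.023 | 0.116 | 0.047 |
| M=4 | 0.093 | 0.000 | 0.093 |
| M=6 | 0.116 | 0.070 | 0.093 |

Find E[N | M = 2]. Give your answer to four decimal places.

P(M = 2) = 0.139.
Σ N·P over the event = 4·(0.023) + 6·(0.116) = 0.788.
E[N | M = 2] = (0.788) / (0.139) = 5.6691.

5.6691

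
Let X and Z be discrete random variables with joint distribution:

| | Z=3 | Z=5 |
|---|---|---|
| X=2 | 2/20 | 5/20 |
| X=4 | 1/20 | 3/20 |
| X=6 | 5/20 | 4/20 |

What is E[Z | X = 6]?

P(X = 6) = 9/20.
Σ Z·P over the event = 3·(5/20) + 5·(4/20) = 7/4.
E[Z | X = 6] = (7/4) / (9/20) = 35/9.

35/9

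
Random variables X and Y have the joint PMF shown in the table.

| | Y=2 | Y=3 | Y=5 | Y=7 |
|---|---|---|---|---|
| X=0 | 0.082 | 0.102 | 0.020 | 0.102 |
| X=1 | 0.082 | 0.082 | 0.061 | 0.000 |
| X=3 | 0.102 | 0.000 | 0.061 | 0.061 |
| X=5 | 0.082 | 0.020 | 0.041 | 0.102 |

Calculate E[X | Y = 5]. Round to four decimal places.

2.4536

P(Y = 5) = 0.183.
Summing X·P(X=x,Y=y) over the conditioning event gives 0.449.
E[X | Y = 5] = (0.449) / (0.183) = 2.4536.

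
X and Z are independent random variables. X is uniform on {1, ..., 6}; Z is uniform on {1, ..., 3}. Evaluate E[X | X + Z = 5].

P(X + Z = 5) = 1/6.
Summing X·P(x,y) over outcomes with X + Z = 5 gives 1/2.
E[X | X + Z = 5] = (1/2) / (1/6) = 3.

3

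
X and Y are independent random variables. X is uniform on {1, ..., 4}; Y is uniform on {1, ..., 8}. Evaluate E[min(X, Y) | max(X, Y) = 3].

Outcomes with max(X, Y) = 3: (1,3), (2,3), (3,1), (3,2), (3,3), each with probability 1/32.
E[min(X, Y) | max(X, Y) = 3] = (1 + 2 + 1 + 2 + 3) / 5 = 9/5.

9/5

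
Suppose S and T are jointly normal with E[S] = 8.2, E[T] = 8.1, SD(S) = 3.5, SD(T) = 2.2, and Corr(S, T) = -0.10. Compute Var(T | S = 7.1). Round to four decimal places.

For a bivariate normal, Var(T | S=x) = σ_T²(1 − ρ²).
Var(T | S=7.1) = (2.2)²·(1 − (-0.10)²) = 4.84·0.99 = 4.7916.

4.7916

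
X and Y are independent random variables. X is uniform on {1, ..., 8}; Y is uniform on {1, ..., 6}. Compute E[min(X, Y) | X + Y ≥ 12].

P(X + Y ≥ 12) = 1/8.
Summing min(X,Y)·P(x,y) over outcomes with X + Y ≥ 12 gives 2/3.
E[min(X, Y) | X + Y ≥ 12] = (2/3) / (1/8) = 16/3.

16/3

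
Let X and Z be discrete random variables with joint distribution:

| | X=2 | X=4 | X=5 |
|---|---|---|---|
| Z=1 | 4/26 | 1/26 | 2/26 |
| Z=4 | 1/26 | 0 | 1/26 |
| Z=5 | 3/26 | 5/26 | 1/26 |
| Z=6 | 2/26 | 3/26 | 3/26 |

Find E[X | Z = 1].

P(Z = 1) = 7/26.
Σ X·P over the event = 2·(4/26) + 4·(1/26) + 5·(2/26) = 11/13.
E[X | Z = 1] = (11/13) / (7/26) = 22/7.

22/7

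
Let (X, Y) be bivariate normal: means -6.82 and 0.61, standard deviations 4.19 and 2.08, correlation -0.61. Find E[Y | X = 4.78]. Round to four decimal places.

E[Y | X=x] = μ_Y + ρ(σ_Y/σ_X)(x − μ_X) for jointly normal variables.
E[Y | X=4.78] = 0.61 + (-0.61)·(2.08/4.19)·(4.78 − (-6.82)) = 0.61 + (-0.30282)·(11.6) = -2.9027.

-2.9027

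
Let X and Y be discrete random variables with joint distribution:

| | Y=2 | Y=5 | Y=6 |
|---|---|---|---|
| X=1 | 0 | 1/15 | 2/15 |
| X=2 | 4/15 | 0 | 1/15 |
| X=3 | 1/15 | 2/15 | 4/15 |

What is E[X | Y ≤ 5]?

9/4

P(Y ≤ 5) = 8/15.
Σ X·P over the event = 1·(1/15) + 2·(4/15) + 3·(1/15) + 3·(2/15) = 6/5.
E[X | Y ≤ 5] = (6/5) / (8/15) = 9/4.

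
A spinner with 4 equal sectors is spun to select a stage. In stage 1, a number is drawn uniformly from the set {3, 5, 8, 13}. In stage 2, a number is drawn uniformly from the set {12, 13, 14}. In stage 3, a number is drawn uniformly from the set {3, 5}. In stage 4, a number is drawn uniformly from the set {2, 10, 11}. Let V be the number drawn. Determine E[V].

E[V | stage 1] = (3+5+8+13)/4 = 29/4.
E[V | stage 2] = (12+13+14)/3 = 13.
E[V | stage 3] = (3+5)/2 = 4.
E[V | stage 4] = (2+10+11)/3 = 23/3.
E[V] = (1/4)·(29/4) + (1/4)·(13) + (1/4)·(4) + (1/4)·(23/3) = 383/48.

383/48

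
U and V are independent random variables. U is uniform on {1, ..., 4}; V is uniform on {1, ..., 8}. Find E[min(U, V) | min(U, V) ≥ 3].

P(min(U, V) ≥ 3) = 3/8.
Summing min(U,V)·P(x,y) over outcomes with min(U, V) ≥ 3 gives 41/32.
E[min(U, V) | min(U, V) ≥ 3] = (41/32) / (3/8) = 41/12.

41/12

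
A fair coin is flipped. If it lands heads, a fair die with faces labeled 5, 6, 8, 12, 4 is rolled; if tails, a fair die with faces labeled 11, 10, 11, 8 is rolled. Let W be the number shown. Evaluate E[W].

17/2

E[W | heads] = (5+6+8+12+4)/5 = 7.
E[W | tails] = (11+10+11+8)/4 = 10.
E[W] = (1/2)·(7) + (1/2)·(10) = 17/2.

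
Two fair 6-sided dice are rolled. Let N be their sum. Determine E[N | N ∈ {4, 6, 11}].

32/5

P(N ∈ {4, 6, 11}) = 5/18.
Σ over the event: 4·1/12 + 6·5/36 + 11·1/18 = 16/9.
E[N | N ∈ {4, 6, 11}] = (16/9) / (5/18) = 32/5.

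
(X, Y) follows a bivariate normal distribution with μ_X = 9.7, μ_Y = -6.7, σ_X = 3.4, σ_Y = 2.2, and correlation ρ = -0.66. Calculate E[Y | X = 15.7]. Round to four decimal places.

E[Y | X=x] = μ_Y + ρ(σ_Y/σ_X)(x − μ_X) for jointly normal variables.
E[Y | X=15.7] = -6.7 + (-0.66)·(2.2/3.4)·(15.7 − (9.7)) = -6.7 + (-0.42706)·(6) = -9.2624.

-9.2624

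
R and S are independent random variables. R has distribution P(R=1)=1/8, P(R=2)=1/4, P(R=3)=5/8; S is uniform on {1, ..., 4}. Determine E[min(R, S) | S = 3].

P(S = 3) = 1/4.
Summing min(R,S)·P(x,y) over outcomes with S = 3 gives 5/8.
E[min(R, S) | S = 3] = (5/8) / (1/4) = 5/2.

5/2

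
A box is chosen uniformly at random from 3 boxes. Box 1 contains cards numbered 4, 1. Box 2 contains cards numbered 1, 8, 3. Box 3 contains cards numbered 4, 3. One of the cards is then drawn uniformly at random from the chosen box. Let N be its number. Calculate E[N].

E[N | box 1] = (4+1)/2 = 5/2.
E[N | box 2] = (1+8+3)/3 = 4.
E[N | box 3] = (4+3)/2 = 7/2.
E[N] = (1/3)·(5/2) + (1/3)·(4) + (1/3)·(7/2) = 10/3.

10/3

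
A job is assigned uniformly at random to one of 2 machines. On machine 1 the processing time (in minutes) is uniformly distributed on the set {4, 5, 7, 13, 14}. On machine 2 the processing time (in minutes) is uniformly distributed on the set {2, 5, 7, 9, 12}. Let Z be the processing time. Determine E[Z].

E[Z | machine 1] = (4+5+7+13+14)/5 = 43/5.
E[Z | machine 2] = (2+5+7+9+12)/5 = 7.
E[Z] = (1/2)·(43/5) + (1/2)·(7) = 39/5.

39/5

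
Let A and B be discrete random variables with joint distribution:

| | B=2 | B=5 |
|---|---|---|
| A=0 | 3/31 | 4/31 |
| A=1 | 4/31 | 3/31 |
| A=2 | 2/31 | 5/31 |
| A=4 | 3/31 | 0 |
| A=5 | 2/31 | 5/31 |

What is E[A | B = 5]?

P(B = 5) = 17/31.
Σ A·P over the event = 0·(4/31) + 1·(3/31) + 2·(5/31) + 5·(5/31) = 38/31.
E[A | B = 5] = (38/31) / (17/31) = 38/17.

38/17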